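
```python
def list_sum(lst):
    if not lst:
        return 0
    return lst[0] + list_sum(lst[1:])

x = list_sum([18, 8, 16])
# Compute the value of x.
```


list_sum([18, 8, 16])
= 18 + list_sum([8, 16])
= 18 + 8 + list_sum([16])
= 18 + 8 + 16 + list_sum([])
= 18 + 8 + 16 + 0
= 42


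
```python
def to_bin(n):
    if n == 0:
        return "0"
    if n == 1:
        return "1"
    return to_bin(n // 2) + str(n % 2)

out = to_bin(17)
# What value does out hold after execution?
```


to_bin(17)
= to_bin(8) + "1"
= to_bin(4) + "0" + "1"
= to_bin(2) + "0" + "0" + "1"
= to_bin(1) + "0" + "0" + "0" + "1"
= "1" + "0" + "0" + "0" + "1"
= "10001"


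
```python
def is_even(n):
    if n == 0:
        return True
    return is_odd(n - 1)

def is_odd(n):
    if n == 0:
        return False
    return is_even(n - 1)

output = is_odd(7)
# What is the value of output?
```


is_odd(7)
= is_even(6)
= is_odd(5)
= is_even(4)
= is_odd(3)
= is_even(2)
= is_odd(1)
= is_even(0)
n == 0: return True
= True


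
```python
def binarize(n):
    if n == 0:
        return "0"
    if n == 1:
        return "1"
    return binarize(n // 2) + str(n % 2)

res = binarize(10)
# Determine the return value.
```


binarize(10)
= binarize(5) + "0"
= binarize(2) + "1" + "0"
= binarize(1) + "0" + "1" + "0"
= "1" + "0" + "1" + "0"
= "1010"


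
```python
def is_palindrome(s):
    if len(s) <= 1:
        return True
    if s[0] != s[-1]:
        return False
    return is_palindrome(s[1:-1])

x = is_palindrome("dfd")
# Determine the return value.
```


is_palindrome("dfd")
"dfd": s[0]='d' == s[-1]='d' -> is_palindrome("f")
"f": len <= 1 -> True
= True


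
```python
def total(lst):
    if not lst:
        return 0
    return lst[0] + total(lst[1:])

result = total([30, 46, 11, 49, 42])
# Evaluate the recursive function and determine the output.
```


total([30, 46, 11, 49, 42])
= 30 + total([46, 11, 49, 42])
= 30 + 46 + total([11, 49, 42])
= 30 + 46 + 11 + total([49, 42])
= 30 + 46 + 11 + 49 + total([42])
= 30 + 46 + 11 + 49 + 42 + total([])
= 30 + 46 + 11 + 49 + 42 + 0
= 178


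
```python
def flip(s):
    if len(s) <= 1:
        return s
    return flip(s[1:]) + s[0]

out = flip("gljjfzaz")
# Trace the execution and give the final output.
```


flip("gljjfzaz")
= flip("ljjfzaz") + "g"
= flip("jjfzaz") + "l" + "g"
= flip("jfzaz") + "j" + "l" + "g"
= flip("fzaz") + "j" + "j" + "l" + "g"
= flip("zaz") + "f" + "j" + "j" + "l" + "g"
= flip("az") + "z" + "f" + "j" + "j" + "l" + "g"
= flip("z") + "a" + "z" + "f" + "j" + "j" + "l" + "g"
= "z" + "a" + "z" + "f" + "j" + "j" + "l" + "g"
= "zazfjjlg"


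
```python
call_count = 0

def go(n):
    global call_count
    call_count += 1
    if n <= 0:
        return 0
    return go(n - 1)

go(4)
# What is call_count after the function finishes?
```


go(4) calls go(3) calls ... calls go(0)
Total calls: 4 + 1 (for base case) = 5


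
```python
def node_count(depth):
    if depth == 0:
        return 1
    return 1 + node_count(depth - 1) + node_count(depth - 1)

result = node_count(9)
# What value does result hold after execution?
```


node_count(9)
= 1 + node_count(8) + node_count(8)
= 1 + 2 * node_count(8)
node_count(k) = 2^(k+1) - 1
node_count(0) = 1
node_count(1) = 3
node_count(2) = 7
node_count(3) = 15
node_count(4) = 31
node_count(9) = 2^10 - 1 = 1023


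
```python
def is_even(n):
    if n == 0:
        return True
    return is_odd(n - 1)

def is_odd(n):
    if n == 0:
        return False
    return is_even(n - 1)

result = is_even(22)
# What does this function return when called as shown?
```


is_even(22)
= is_odd(21)
= is_even(20)
= is_odd(19)
= is_even(18)
= is_odd(17)
= is_even(16)
= is_odd(15)
= is_even(14)
= is_odd(13)
= is_even(12)
= is_odd(11)
= is_even(10)
= is_odd(9)
= is_even(8)
= is_odd(7)
= is_even(6)
= is_odd(5)
= is_even(4)
= is_odd(3)
= is_even(2)
= is_odd(1)
= is_even(0)
n == 0: return True
= True


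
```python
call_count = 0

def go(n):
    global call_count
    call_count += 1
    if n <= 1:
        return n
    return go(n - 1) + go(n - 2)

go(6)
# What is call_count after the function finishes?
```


go(6) calls go(5) and go(4); each non-base call branches into two more.
Let C(k) = total number of calls made by go(k), including the call to go(k) itself.
Base cases: C(0) = 1, C(1) = 1
Recurrence: C(k) = 1 + C(k-1) + C(k-2)
  C(2) = 1 + C(1) + C(0) = 1 + 1 + 1 = 3
  C(3) = 1 + C(2) + C(1) = 1 + 3 + 1 = 5
  C(4) = 1 + C(3) + C(2) = 1 + 5 + 3 = 9
  C(5) = 1 + C(4) + C(3) = 1 + 9 + 5 = 15
  C(6) = 1 + C(5) + C(4) = 1 + 15 + 9 = 25
Total calls = C(6) = 25


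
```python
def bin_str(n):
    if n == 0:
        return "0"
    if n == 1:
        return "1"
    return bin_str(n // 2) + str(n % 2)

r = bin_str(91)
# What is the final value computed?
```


bin_str(91)
= bin_str(45) + "1"
= bin_str(22) + "1" + "1"
= bin_str(11) + "0" + "1" + "1"
= bin_str(5) + "1" + "0" + "1" + "1"
= bin_str(2) + "1" + "1" + "0" + "1" + "1"
= bin_str(1) + "0" + "1" + "1" + "0" + "1" + "1"
= "1" + "0" + "1" + "1" + "0" + "1" + "1"
= "1011011"


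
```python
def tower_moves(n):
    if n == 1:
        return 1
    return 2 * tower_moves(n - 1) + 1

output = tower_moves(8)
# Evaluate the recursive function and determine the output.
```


tower_moves(8)
= 2 * tower_moves(7) + 1
= 2 * (2 * tower_moves(6) + 1) + 1
= 2 * (2 * (2 * tower_moves(5) + 1) + 1) + 1
= 2 * (2 * (2 * (2 * tower_moves(4) + 1) + 1) + 1) + 1
= 2 * (2 * (2 * (2 * (2 * tower_moves(3) + 1) + 1) + 1) + 1) + 1
= 2 * (2 * (2 * (2 * (2 * (2 * tower_moves(2) + 1) + 1) + 1) + 1) + 1) + 1
= 2 * (2 * (2 * (2 * (2 * (2 * (2 * tower_moves(1) + 1) + 1) + 1) + 1) + 1) + 1) + 1
Now compute bottom-up:
tower_moves(1) = 1
tower_moves(2) = 2 * 1 + 1 = 3
tower_moves(3) = 2 * 3 + 1 = 7
tower_moves(4) = 2 * 7 + 1 = 15
tower_moves(5) = 2 * 15 + 1 = 31
tower_moves(6) = 2 * 31 + 1 = 63
tower_moves(7) = 2 * 63 + 1 = 127
tower_moves(8) = 2 * 127 + 1 = 255
= 255


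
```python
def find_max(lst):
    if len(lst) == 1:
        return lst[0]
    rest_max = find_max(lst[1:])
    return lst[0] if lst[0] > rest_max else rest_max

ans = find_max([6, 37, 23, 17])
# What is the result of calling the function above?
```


find_max([6, 37, 23, 17])
= compare 6 with find_max([37, 23, 17])
= compare 37 with find_max([23, 17])
= compare 23 with find_max([17])
Base: find_max([17]) = 17
compare 23 with 17: max = 23
compare 37 with 23: max = 37
compare 6 with 37: max = 37
= 37


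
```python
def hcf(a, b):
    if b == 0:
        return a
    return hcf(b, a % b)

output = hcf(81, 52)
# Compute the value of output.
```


hcf(81, 52)
= hcf(52, 81 % 52) = hcf(52, 29)
= hcf(29, 52 % 29) = hcf(29, 23)
= hcf(23, 29 % 23) = hcf(23, 6)
= hcf(6, 23 % 6) = hcf(6, 5)
= hcf(5, 6 % 5) = hcf(5, 1)
= hcf(1, 5 % 1) = hcf(1, 0)
b == 0, return a = 1


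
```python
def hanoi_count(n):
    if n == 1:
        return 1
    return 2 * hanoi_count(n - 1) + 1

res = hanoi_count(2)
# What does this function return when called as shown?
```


hanoi_count(2)
= 2 * hanoi_count(1) + 1
Now compute bottom-up:
hanoi_count(1) = 1
hanoi_count(2) = 2 * 1 + 1 = 3
= 3


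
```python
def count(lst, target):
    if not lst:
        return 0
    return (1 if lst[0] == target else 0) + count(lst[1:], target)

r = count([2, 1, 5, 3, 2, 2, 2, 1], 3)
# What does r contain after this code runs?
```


count([2, 1, 5, 3, 2, 2, 2, 1], 3)
lst[0]=2 != 3: 0 + count([1, 5, 3, 2, 2, 2, 1], 3)
lst[0]=1 != 3: 0 + count([5, 3, 2, 2, 2, 1], 3)
lst[0]=5 != 3: 0 + count([3, 2, 2, 2, 1], 3)
lst[0]=3 == 3: 1 + count([2, 2, 2, 1], 3)
lst[0]=2 != 3: 0 + count([2, 2, 1], 3)
lst[0]=2 != 3: 0 + count([2, 1], 3)
lst[0]=2 != 3: 0 + count([1], 3)
lst[0]=1 != 3: 0 + count([], 3)
= 1


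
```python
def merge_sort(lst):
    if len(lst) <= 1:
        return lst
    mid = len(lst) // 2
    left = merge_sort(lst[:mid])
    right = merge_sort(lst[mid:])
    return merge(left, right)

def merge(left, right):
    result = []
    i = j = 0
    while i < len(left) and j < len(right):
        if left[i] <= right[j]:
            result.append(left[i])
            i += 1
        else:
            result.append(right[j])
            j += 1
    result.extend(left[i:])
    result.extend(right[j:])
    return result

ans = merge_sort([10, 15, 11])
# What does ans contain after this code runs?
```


merge_sort([10, 15, 11])
Split into [10] and [15, 11]
Left sorted: [10]
Right sorted: [11, 15]
Merge [10] and [11, 15]
= [10, 11, 15]


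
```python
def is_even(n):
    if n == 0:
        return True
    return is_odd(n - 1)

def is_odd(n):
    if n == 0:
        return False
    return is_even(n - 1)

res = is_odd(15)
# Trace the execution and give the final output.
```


is_odd(15)
= is_even(14)
= is_odd(13)
= is_even(12)
= is_odd(11)
= is_even(10)
= is_odd(9)
= is_even(8)
= is_odd(7)
= is_even(6)
= is_odd(5)
= is_even(4)
= is_odd(3)
= is_even(2)
= is_odd(1)
= is_even(0)
n == 0: return True
= True


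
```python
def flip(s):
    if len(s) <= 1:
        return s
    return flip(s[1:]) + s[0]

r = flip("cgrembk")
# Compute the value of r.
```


flip("cgrembk")
= flip("grembk") + "c"
= flip("rembk") + "g" + "c"
= flip("embk") + "r" + "g" + "c"
= flip("mbk") + "e" + "r" + "g" + "c"
= flip("bk") + "m" + "e" + "r" + "g" + "c"
= flip("k") + "b" + "m" + "e" + "r" + "g" + "c"
= "k" + "b" + "m" + "e" + "r" + "g" + "c"
= "kbmergc"


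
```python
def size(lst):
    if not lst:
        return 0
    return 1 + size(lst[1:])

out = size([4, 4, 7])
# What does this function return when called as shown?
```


size([4, 4, 7])
= 1 + size([4, 7])
= 1 + 1 + size([7])
= 1 + 1 + 1 + size([])
= 1 + 1 + 1 + 0
= 3


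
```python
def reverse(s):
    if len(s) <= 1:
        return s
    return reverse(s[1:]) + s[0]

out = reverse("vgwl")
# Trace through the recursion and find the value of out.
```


reverse("vgwl")
= reverse("gwl") + "v"
= reverse("wl") + "g" + "v"
= reverse("l") + "w" + "g" + "v"
= "l" + "w" + "g" + "v"
= "lwgv"


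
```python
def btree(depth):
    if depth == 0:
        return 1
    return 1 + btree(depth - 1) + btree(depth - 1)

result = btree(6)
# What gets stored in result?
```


btree(6)
= 1 + btree(5) + btree(5)
= 1 + 2 * btree(5)
btree(k) = 2^(k+1) - 1
btree(0) = 1
btree(1) = 3
btree(2) = 7
btree(3) = 15
btree(4) = 31
btree(6) = 2^7 - 1 = 127


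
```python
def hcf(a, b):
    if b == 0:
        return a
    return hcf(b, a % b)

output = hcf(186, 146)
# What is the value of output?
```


hcf(186, 146)
= hcf(146, 186 % 146) = hcf(146, 40)
= hcf(40, 146 % 40) = hcf(40, 26)
= hcf(26, 40 % 26) = hcf(26, 14)
= hcf(14, 26 % 14) = hcf(14, 12)
= hcf(12, 14 % 12) = hcf(12, 2)
= hcf(2, 12 % 2) = hcf(2, 0)
b == 0, return a = 2


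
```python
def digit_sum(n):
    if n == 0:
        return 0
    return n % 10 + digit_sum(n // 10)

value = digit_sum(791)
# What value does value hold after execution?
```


digit_sum(791)
= 1 + digit_sum(79)
= 1 + 9 + digit_sum(7)
= 1 + 9 + 7 + digit_sum(0)
= 1 + 9 + 7 + 0
= 17


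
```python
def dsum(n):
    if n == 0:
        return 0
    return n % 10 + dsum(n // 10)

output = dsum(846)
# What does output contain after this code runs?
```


dsum(846)
= 6 + dsum(84)
= 6 + 4 + dsum(8)
= 6 + 4 + 8 + dsum(0)
= 6 + 4 + 8 + 0
= 18


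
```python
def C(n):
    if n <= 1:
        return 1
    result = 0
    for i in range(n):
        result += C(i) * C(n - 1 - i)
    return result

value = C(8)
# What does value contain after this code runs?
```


C(8)
= sum of C(i) * C(8-1-i) for i in 0..7
First compute sub-values bottom-up:
  C(0) = 1, C(1) = 1
  C(2) = 1*1 + 1*1 = 2
  C(3) = 1*2 + 1*1 + 2*1 = 5
  C(4) = 1*5 + 1*2 + 2*1 + 5*1 = 14
  C(5) = 1*14 + 1*5 + 2*2 + 5*1 + 14*1 = 42
  C(6) = 1*42 + 1*14 + 2*5 + 5*2 + 14*1 + 42*1 = 132
  C(7) = 1*132 + 1*42 + 2*14 + 5*5 + 14*2 + 42*1 + 132*1 = 429
Now C(8):
  C(0)*C(7) = 1*429 = 429
  C(1)*C(6) = 1*132 = 132
  C(2)*C(5) = 2*42 = 84
  C(3)*C(4) = 5*14 = 70
  C(4)*C(3) = 14*5 = 70
  C(5)*C(2) = 42*2 = 84
  C(6)*C(1) = 132*1 = 132
  C(7)*C(0) = 429*1 = 429
= 429 + 132 + 84 + 70 + 70 + 84 + 132 + 429
= 1430


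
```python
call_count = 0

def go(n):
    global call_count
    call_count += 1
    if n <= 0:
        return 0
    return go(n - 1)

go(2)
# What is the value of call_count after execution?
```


go(2) calls go(1) calls ... calls go(0)
Total calls: 2 + 1 (for base case) = 3


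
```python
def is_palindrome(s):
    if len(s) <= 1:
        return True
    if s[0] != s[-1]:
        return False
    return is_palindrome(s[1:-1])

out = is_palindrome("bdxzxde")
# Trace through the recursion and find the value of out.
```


is_palindrome("bdxzxde")
"bdxzxde": s[0]='b' != s[-1]='e' -> False
= False


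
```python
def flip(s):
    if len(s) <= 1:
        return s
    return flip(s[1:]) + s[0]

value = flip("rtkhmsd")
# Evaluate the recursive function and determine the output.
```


flip("rtkhmsd")
= flip("tkhmsd") + "r"
= flip("khmsd") + "t" + "r"
= flip("hmsd") + "k" + "t" + "r"
= flip("msd") + "h" + "k" + "t" + "r"
= flip("sd") + "m" + "h" + "k" + "t" + "r"
= flip("d") + "s" + "m" + "h" + "k" + "t" + "r"
= "d" + "s" + "m" + "h" + "k" + "t" + "r"
= "dsmhktr"


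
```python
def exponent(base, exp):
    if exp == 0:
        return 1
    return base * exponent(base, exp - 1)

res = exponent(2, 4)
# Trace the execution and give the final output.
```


exponent(2, 4)
= 2 * exponent(2, 3)
= 2 * 2 * exponent(2, 2)
= 2 * 2 * 2 * exponent(2, 1)
= 2 * 2 * 2 * 2 * exponent(2, 0)
= 2 * 2 * 2 * 2 * 1
= 16


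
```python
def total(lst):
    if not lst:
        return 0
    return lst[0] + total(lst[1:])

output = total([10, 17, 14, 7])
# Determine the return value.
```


total([10, 17, 14, 7])
= 10 + total([17, 14, 7])
= 10 + 17 + total([14, 7])
= 10 + 17 + 14 + total([7])
= 10 + 17 + 14 + 7 + total([])
= 10 + 17 + 14 + 7 + 0
= 48


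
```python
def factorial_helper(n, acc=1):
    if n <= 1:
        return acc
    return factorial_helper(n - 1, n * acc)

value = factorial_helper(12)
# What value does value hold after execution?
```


factorial_helper(12, 1)
= factorial_helper(11, 12 * 1) = factorial_helper(11, 12)
= factorial_helper(10, 11 * 12) = factorial_helper(10, 132)
= factorial_helper(9, 10 * 132) = factorial_helper(9, 1320)
= factorial_helper(8, 9 * 1320) = factorial_helper(8, 11880)
= factorial_helper(7, 8 * 11880) = factorial_helper(7, 95040)
= factorial_helper(6, 7 * 95040) = factorial_helper(6, 665280)
= factorial_helper(5, 6 * 665280) = factorial_helper(5, 3991680)
= factorial_helper(4, 5 * 3991680) = factorial_helper(4, 19958400)
= factorial_helper(3, 4 * 19958400) = factorial_helper(3, 79833600)
= factorial_helper(2, 3 * 79833600) = factorial_helper(2, 239500800)
= factorial_helper(1, 2 * 239500800) = factorial_helper(1, 479001600)
n <= 1, return acc = 479001600


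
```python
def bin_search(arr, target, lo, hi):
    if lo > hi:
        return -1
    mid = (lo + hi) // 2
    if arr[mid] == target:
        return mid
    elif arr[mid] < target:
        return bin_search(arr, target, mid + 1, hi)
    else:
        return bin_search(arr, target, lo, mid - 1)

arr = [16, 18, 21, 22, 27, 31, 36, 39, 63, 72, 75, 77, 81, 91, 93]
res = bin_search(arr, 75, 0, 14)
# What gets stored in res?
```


bin_search(arr, 75, 0, 14)
lo=0, hi=14, mid=7, arr[mid]=39
39 < 75, search right half
lo=8, hi=14, mid=11, arr[mid]=77
77 > 75, search left half
lo=8, hi=10, mid=9, arr[mid]=72
72 < 75, search right half
lo=10, hi=10, mid=10, arr[mid]=75
arr[10] == 75, found at index 10
= 10


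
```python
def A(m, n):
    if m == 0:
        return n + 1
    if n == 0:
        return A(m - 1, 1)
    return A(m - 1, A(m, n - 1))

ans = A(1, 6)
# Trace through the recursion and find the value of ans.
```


A(1, 6)
= A(0, A(1, 5))
First compute A(1, 5) = 7
= A(0, 7)
= 8


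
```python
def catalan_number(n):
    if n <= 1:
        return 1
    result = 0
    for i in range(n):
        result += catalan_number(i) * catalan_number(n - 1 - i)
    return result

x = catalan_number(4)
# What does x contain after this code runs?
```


catalan_number(4)
= sum of catalan_number(i) * catalan_number(4-1-i) for i in 0..3
First compute sub-values bottom-up:
  catalan_number(0) = 1, catalan_number(1) = 1
  catalan_number(2) = 1*1 + 1*1 = 2
  catalan_number(3) = 1*2 + 1*1 + 2*1 = 5
Now catalan_number(4):
  catalan_number(0)*catalan_number(3) = 1*5 = 5
  catalan_number(1)*catalan_number(2) = 1*2 = 2
  catalan_number(2)*catalan_number(1) = 2*1 = 2
  catalan_number(3)*catalan_number(0) = 5*1 = 5
= 5 + 2 + 2 + 5
= 14


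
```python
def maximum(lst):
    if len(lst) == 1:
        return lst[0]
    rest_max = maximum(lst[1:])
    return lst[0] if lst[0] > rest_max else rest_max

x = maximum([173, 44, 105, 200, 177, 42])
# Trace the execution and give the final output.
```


maximum([173, 44, 105, 200, 177, 42])
= compare 173 with maximum([44, 105, 200, 177, 42])
= compare 44 with maximum([105, 200, 177, 42])
= compare 105 with maximum([200, 177, 42])
= compare 200 with maximum([177, 42])
= compare 177 with maximum([42])
Base: maximum([42]) = 42
compare 177 with 42: max = 177
compare 200 with 177: max = 200
compare 105 with 200: max = 200
compare 44 with 200: max = 200
compare 173 with 200: max = 200
= 200


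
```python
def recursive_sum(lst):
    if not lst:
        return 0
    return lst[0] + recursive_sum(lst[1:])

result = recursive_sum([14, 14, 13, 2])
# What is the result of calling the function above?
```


recursive_sum([14, 14, 13, 2])
= 14 + recursive_sum([14, 13, 2])
= 14 + 14 + recursive_sum([13, 2])
= 14 + 14 + 13 + recursive_sum([2])
= 14 + 14 + 13 + 2 + recursive_sum([])
= 14 + 14 + 13 + 2 + 0
= 43


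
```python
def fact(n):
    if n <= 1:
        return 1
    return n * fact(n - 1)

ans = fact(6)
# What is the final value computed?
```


fact(6)
= 6 * fact(5)
= 6 * 5 * fact(4)
= 6 * 5 * 4 * fact(3)
= 6 * 5 * 4 * 3 * fact(2)
= 6 * 5 * 4 * 3 * 2 * fact(1)
= 6 * 5 * 4 * 3 * 2 * 1
= 720


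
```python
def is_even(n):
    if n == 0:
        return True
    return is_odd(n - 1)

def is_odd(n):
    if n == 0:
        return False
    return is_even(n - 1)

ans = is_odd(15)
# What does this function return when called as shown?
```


is_odd(15)
= is_even(14)
= is_odd(13)
= is_even(12)
= is_odd(11)
= is_even(10)
= is_odd(9)
= is_even(8)
= is_odd(7)
= is_even(6)
= is_odd(5)
= is_even(4)
= is_odd(3)
= is_even(2)
= is_odd(1)
= is_even(0)
n == 0: return True
= True


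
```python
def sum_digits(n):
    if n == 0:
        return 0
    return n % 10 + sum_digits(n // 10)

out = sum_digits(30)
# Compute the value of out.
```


sum_digits(30)
= 0 + sum_digits(3)
= 0 + 3 + sum_digits(0)
= 0 + 3 + 0
= 3


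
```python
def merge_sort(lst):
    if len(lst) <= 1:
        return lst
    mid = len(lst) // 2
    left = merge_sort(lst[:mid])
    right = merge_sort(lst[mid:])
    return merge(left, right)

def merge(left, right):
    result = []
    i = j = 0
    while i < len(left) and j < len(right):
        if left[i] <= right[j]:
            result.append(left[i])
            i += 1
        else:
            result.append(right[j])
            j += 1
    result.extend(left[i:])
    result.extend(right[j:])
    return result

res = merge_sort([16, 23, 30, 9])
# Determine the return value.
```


merge_sort([16, 23, 30, 9])
Split into [16, 23] and [30, 9]
Left sorted: [16, 23]
Right sorted: [9, 30]
Merge [16, 23] and [9, 30]
= [9, 16, 23, 30]


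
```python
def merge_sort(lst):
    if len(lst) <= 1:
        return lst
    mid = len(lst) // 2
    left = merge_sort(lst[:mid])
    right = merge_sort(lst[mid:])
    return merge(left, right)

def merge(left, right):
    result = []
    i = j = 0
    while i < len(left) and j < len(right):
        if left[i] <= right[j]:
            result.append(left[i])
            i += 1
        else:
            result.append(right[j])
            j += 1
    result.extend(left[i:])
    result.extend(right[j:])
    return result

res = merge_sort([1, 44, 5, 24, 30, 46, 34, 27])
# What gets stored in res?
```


merge_sort([1, 44, 5, 24, 30, 46, 34, 27])
Split into [1, 44, 5, 24] and [30, 46, 34, 27]
Left sorted: [1, 5, 24, 44]
Right sorted: [27, 30, 34, 46]
Merge [1, 5, 24, 44] and [27, 30, 34, 46]
= [1, 5, 24, 27, 30, 34, 44, 46]


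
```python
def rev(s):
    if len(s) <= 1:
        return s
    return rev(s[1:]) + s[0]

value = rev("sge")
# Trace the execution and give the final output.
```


rev("sge")
= rev("ge") + "s"
= rev("e") + "g" + "s"
= "e" + "g" + "s"
= "egs"


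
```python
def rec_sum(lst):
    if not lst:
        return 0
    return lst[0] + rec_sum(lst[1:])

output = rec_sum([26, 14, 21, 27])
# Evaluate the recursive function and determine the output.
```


rec_sum([26, 14, 21, 27])
= 26 + rec_sum([14, 21, 27])
= 26 + 14 + rec_sum([21, 27])
= 26 + 14 + 21 + rec_sum([27])
= 26 + 14 + 21 + 27 + rec_sum([])
= 26 + 14 + 21 + 27 + 0
= 88


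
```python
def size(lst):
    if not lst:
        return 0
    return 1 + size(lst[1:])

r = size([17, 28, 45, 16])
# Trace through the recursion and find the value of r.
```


size([17, 28, 45, 16])
= 1 + size([28, 45, 16])
= 1 + 1 + size([45, 16])
= 1 + 1 + 1 + size([16])
= 1 + 1 + 1 + 1 + size([])
= 1 + 1 + 1 + 1 + 0
= 4


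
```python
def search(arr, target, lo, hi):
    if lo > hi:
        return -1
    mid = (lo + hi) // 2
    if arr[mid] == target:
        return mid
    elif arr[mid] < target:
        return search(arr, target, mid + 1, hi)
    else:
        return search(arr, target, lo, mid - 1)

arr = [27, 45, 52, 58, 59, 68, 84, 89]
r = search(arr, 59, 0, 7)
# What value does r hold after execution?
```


search(arr, 59, 0, 7)
lo=0, hi=7, mid=3, arr[mid]=58
58 < 59, search right half
lo=4, hi=7, mid=5, arr[mid]=68
68 > 59, search left half
lo=4, hi=4, mid=4, arr[mid]=59
arr[4] == 59, found at index 4
= 4


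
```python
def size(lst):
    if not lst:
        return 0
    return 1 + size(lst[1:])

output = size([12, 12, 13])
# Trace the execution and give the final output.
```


size([12, 12, 13])
= 1 + size([12, 13])
= 1 + 1 + size([13])
= 1 + 1 + 1 + size([])
= 1 + 1 + 1 + 0
= 3


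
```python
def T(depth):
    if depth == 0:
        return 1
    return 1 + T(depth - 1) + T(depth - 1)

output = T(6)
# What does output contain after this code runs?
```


T(6)
= 1 + T(5) + T(5)
= 1 + 2 * T(5)
T(k) = 2^(k+1) - 1
T(0) = 1
T(1) = 3
T(2) = 7
T(3) = 15
T(4) = 31
T(6) = 2^7 - 1 = 127


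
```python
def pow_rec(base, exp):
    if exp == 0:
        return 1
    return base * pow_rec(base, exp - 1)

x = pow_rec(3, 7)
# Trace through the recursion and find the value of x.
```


pow_rec(3, 7)
= 3 * pow_rec(3, 6)
= 3 * 3 * pow_rec(3, 5)
= 3 * 3 * 3 * pow_rec(3, 4)
= 3 * 3 * 3 * 3 * pow_rec(3, 3)
= 3 * 3 * 3 * 3 * 3 * pow_rec(3, 2)
= 3 * 3 * 3 * 3 * 3 * 3 * pow_rec(3, 1)
= 3 * 3 * 3 * 3 * 3 * 3 * 3 * pow_rec(3, 0)
= 3 * 3 * 3 * 3 * 3 * 3 * 3 * 1
= 2187


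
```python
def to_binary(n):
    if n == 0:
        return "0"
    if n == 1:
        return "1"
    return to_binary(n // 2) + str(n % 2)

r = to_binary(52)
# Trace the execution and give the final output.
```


to_binary(52)
= to_binary(26) + "0"
= to_binary(13) + "0" + "0"
= to_binary(6) + "1" + "0" + "0"
= to_binary(3) + "0" + "1" + "0" + "0"
= to_binary(1) + "1" + "0" + "1" + "0" + "0"
= "1" + "1" + "0" + "1" + "0" + "0"
= "110100"


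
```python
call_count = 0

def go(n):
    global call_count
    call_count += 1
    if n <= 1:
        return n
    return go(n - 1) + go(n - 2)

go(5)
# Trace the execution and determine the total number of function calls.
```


go(5) calls go(4) and go(3); each non-base call branches into two more.
Let C(k) = total number of calls made by go(k), including the call to go(k) itself.
Base cases: C(0) = 1, C(1) = 1
Recurrence: C(k) = 1 + C(k-1) + C(k-2)
  C(2) = 1 + C(1) + C(0) = 1 + 1 + 1 = 3
  C(3) = 1 + C(2) + C(1) = 1 + 3 + 1 = 5
  C(4) = 1 + C(3) + C(2) = 1 + 5 + 3 = 9
  C(5) = 1 + C(4) + C(3) = 1 + 9 + 5 = 15
Total calls = C(5) = 15


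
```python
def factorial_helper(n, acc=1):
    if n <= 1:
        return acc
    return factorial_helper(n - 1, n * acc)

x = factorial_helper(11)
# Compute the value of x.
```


factorial_helper(11, 1)
= factorial_helper(10, 11 * 1) = factorial_helper(10, 11)
= factorial_helper(9, 10 * 11) = factorial_helper(9, 110)
= factorial_helper(8, 9 * 110) = factorial_helper(8, 990)
= factorial_helper(7, 8 * 990) = factorial_helper(7, 7920)
= factorial_helper(6, 7 * 7920) = factorial_helper(6, 55440)
= factorial_helper(5, 6 * 55440) = factorial_helper(5, 332640)
= factorial_helper(4, 5 * 332640) = factorial_helper(4, 1663200)
= factorial_helper(3, 4 * 1663200) = factorial_helper(3, 6652800)
= factorial_helper(2, 3 * 6652800) = factorial_helper(2, 19958400)
= factorial_helper(1, 2 * 19958400) = factorial_helper(1, 39916800)
n <= 1, return acc = 39916800


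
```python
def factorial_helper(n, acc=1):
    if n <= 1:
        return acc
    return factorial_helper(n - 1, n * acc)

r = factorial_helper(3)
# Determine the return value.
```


factorial_helper(3, 1)
= factorial_helper(2, 3 * 1) = factorial_helper(2, 3)
= factorial_helper(1, 2 * 3) = factorial_helper(1, 6)
n <= 1, return acc = 6


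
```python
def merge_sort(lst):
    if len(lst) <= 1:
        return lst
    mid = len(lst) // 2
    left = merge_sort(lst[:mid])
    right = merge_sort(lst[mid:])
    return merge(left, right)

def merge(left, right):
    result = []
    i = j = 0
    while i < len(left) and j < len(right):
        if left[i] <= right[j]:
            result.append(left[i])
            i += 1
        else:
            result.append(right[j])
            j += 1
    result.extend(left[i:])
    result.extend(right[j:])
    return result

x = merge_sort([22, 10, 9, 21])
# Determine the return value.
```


merge_sort([22, 10, 9, 21])
Split into [22, 10] and [9, 21]
Left sorted: [10, 22]
Right sorted: [9, 21]
Merge [10, 22] and [9, 21]
= [9, 10, 21, 22]


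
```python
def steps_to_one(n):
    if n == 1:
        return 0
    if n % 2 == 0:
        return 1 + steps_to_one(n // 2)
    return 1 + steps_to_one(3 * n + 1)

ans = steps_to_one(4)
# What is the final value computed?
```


steps_to_one(4)
4 is even -> steps_to_one(2)
2 is even -> steps_to_one(1)
Reached 1 after 2 steps
= 2


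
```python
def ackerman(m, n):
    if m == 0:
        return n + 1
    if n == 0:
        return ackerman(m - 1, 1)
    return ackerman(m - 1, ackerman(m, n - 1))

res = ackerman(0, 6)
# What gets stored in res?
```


ackerman(0, 6)
m == 0: return 6 + 1 = 7
= 7


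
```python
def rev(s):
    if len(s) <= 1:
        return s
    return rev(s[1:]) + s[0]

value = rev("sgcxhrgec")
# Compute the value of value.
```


rev("sgcxhrgec")
= rev("gcxhrgec") + "s"
= rev("cxhrgec") + "g" + "s"
= rev("xhrgec") + "c" + "g" + "s"
= rev("hrgec") + "x" + "c" + "g" + "s"
= rev("rgec") + "h" + "x" + "c" + "g" + "s"
= rev("gec") + "r" + "h" + "x" + "c" + "g" + "s"
= rev("ec") + "g" + "r" + "h" + "x" + "c" + "g" + "s"
= rev("c") + "e" + "g" + "r" + "h" + "x" + "c" + "g" + "s"
= "c" + "e" + "g" + "r" + "h" + "x" + "c" + "g" + "s"
= "cegrhxcgs"


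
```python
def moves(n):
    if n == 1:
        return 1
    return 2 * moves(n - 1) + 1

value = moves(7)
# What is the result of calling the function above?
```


moves(7)
= 2 * moves(6) + 1
= 2 * (2 * moves(5) + 1) + 1
= 2 * (2 * (2 * moves(4) + 1) + 1) + 1
= 2 * (2 * (2 * (2 * moves(3) + 1) + 1) + 1) + 1
= 2 * (2 * (2 * (2 * (2 * moves(2) + 1) + 1) + 1) + 1) + 1
= 2 * (2 * (2 * (2 * (2 * (2 * moves(1) + 1) + 1) + 1) + 1) + 1) + 1
Now compute bottom-up:
moves(1) = 1
moves(2) = 2 * 1 + 1 = 3
moves(3) = 2 * 3 + 1 = 7
moves(4) = 2 * 7 + 1 = 15
moves(5) = 2 * 15 + 1 = 31
moves(6) = 2 * 31 + 1 = 63
moves(7) = 2 * 63 + 1 = 127
= 127


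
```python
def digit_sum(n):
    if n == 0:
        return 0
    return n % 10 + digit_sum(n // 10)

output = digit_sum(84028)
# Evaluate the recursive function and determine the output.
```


digit_sum(84028)
= 8 + digit_sum(8402)
= 8 + 2 + digit_sum(840)
= 8 + 2 + 0 + digit_sum(84)
= 8 + 2 + 0 + 4 + digit_sum(8)
= 8 + 2 + 0 + 4 + 8 + digit_sum(0)
= 8 + 2 + 0 + 4 + 8 + 0
= 22


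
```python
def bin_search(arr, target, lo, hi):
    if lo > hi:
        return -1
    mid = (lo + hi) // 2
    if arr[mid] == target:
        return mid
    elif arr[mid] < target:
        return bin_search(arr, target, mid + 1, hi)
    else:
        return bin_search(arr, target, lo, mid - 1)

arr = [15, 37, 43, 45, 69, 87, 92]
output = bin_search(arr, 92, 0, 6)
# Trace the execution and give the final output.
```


bin_search(arr, 92, 0, 6)
lo=0, hi=6, mid=3, arr[mid]=45
45 < 92, search right half
lo=4, hi=6, mid=5, arr[mid]=87
87 < 92, search right half
lo=6, hi=6, mid=6, arr[mid]=92
arr[6] == 92, found at index 6
= 6


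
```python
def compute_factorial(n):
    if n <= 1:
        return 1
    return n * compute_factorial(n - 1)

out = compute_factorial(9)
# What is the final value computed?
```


compute_factorial(9)
= 9 * compute_factorial(8)
= 9 * 8 * compute_factorial(7)
= 9 * 8 * 7 * compute_factorial(6)
= 9 * 8 * 7 * 6 * compute_factorial(5)
= 9 * 8 * 7 * 6 * 5 * compute_factorial(4)
= 9 * 8 * 7 * 6 * 5 * 4 * compute_factorial(3)
= 9 * 8 * 7 * 6 * 5 * 4 * 3 * compute_factorial(2)
= 9 * 8 * 7 * 6 * 5 * 4 * 3 * 2 * compute_factorial(1)
= 9 * 8 * 7 * 6 * 5 * 4 * 3 * 2 * 1
= 362880


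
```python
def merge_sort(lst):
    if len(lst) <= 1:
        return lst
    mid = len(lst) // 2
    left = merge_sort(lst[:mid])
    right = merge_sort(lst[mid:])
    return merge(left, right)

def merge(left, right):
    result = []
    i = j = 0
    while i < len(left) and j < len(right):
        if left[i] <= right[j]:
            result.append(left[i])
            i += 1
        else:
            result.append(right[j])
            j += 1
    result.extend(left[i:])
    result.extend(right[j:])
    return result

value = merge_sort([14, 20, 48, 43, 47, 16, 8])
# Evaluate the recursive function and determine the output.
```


merge_sort([14, 20, 48, 43, 47, 16, 8])
Split into [14, 20, 48] and [43, 47, 16, 8]
Left sorted: [14, 20, 48]
Right sorted: [8, 16, 43, 47]
Merge [14, 20, 48] and [8, 16, 43, 47]
= [8, 14, 16, 20, 43, 47, 48]


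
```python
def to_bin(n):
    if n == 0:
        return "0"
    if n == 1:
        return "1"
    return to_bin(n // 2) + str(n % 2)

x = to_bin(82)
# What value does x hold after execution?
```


to_bin(82)
= to_bin(41) + "0"
= to_bin(20) + "1" + "0"
= to_bin(10) + "0" + "1" + "0"
= to_bin(5) + "0" + "0" + "1" + "0"
= to_bin(2) + "1" + "0" + "0" + "1" + "0"
= to_bin(1) + "0" + "1" + "0" + "0" + "1" + "0"
= "1" + "0" + "1" + "0" + "0" + "1" + "0"
= "1010010"


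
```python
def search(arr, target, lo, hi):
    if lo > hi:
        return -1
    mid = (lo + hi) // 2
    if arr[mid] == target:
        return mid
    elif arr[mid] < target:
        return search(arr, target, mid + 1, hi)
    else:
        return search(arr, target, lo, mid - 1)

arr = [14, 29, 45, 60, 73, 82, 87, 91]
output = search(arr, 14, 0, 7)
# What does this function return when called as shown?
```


search(arr, 14, 0, 7)
lo=0, hi=7, mid=3, arr[mid]=60
60 > 14, search left half
lo=0, hi=2, mid=1, arr[mid]=29
29 > 14, search left half
lo=0, hi=0, mid=0, arr[mid]=14
arr[0] == 14, found at index 0
= 0


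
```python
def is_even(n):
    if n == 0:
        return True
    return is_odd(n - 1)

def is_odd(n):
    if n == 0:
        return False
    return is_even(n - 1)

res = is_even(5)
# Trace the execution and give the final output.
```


is_even(5)
= is_odd(4)
= is_even(3)
= is_odd(2)
= is_even(1)
= is_odd(0)
n == 0: return False
= False


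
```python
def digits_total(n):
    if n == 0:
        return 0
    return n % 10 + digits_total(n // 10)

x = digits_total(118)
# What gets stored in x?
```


digits_total(118)
= 8 + digits_total(11)
= 8 + 1 + digits_total(1)
= 8 + 1 + 1 + digits_total(0)
= 8 + 1 + 1 + 0
= 10


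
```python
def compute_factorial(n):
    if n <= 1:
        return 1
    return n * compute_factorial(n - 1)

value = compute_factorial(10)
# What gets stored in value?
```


compute_factorial(10)
= 10 * compute_factorial(9)
= 10 * 9 * compute_factorial(8)
= 10 * 9 * 8 * compute_factorial(7)
= 10 * 9 * 8 * 7 * compute_factorial(6)
= 10 * 9 * 8 * 7 * 6 * compute_factorial(5)
= 10 * 9 * 8 * 7 * 6 * 5 * compute_factorial(4)
= 10 * 9 * 8 * 7 * 6 * 5 * 4 * compute_factorial(3)
= 10 * 9 * 8 * 7 * 6 * 5 * 4 * 3 * compute_factorial(2)
= 10 * 9 * 8 * 7 * 6 * 5 * 4 * 3 * 2 * compute_factorial(1)
= 10 * 9 * 8 * 7 * 6 * 5 * 4 * 3 * 2 * 1
= 3628800


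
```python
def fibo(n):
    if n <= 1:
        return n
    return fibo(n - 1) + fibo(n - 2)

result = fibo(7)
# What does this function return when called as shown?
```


fibo(7)
= fibo(6) + fibo(5)
= (fibo(5) + fibo(4)) + fibo(5)
Computing bottom-up: fibo(0)=0, fibo(1)=1, fibo(2)=1, fibo(3)=2, fibo(4)=3, fibo(5)=5, fibo(6)=8, fibo(7)=13
= 13


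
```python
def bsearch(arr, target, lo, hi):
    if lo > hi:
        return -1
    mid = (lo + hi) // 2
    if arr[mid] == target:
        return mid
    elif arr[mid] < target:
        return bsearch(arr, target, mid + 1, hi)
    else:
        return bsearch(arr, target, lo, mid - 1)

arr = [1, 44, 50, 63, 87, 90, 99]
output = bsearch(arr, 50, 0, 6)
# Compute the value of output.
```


bsearch(arr, 50, 0, 6)
lo=0, hi=6, mid=3, arr[mid]=63
63 > 50, search left half
lo=0, hi=2, mid=1, arr[mid]=44
44 < 50, search right half
lo=2, hi=2, mid=2, arr[mid]=50
arr[2] == 50, found at index 2
= 2


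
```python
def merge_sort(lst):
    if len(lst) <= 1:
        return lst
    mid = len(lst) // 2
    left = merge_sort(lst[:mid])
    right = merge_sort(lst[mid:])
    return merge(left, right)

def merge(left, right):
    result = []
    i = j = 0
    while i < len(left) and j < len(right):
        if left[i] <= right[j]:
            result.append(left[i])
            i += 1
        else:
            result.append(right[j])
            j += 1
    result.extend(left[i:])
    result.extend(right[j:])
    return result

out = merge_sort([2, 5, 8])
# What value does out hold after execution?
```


merge_sort([2, 5, 8])
Split into [2] and [5, 8]
Left sorted: [2]
Right sorted: [5, 8]
Merge [2] and [5, 8]
= [2, 5, 8]


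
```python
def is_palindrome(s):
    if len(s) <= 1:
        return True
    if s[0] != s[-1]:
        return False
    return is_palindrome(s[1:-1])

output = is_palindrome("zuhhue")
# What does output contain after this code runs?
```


is_palindrome("zuhhue")
"zuhhue": s[0]='z' != s[-1]='e' -> False
= False


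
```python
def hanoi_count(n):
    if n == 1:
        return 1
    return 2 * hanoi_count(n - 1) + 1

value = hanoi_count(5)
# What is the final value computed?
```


hanoi_count(5)
= 2 * hanoi_count(4) + 1
= 2 * (2 * hanoi_count(3) + 1) + 1
= 2 * (2 * (2 * hanoi_count(2) + 1) + 1) + 1
= 2 * (2 * (2 * (2 * hanoi_count(1) + 1) + 1) + 1) + 1
Now compute bottom-up:
hanoi_count(1) = 1
hanoi_count(2) = 2 * 1 + 1 = 3
hanoi_count(3) = 2 * 3 + 1 = 7
hanoi_count(4) = 2 * 7 + 1 = 15
hanoi_count(5) = 2 * 15 + 1 = 31
= 31


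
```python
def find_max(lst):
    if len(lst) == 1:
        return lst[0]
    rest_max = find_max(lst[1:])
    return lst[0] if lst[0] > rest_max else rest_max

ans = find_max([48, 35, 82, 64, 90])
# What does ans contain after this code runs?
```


find_max([48, 35, 82, 64, 90])
= compare 48 with find_max([35, 82, 64, 90])
= compare 35 with find_max([82, 64, 90])
= compare 82 with find_max([64, 90])
= compare 64 with find_max([90])
Base: find_max([90]) = 90
compare 64 with 90: max = 90
compare 82 with 90: max = 90
compare 35 with 90: max = 90
compare 48 with 90: max = 90
= 90


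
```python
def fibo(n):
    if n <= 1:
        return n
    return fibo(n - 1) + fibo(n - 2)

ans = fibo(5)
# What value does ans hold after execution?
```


fibo(5)
= fibo(4) + fibo(3)
= (fibo(3) + fibo(2)) + fibo(3)
Computing bottom-up: fibo(0)=0, fibo(1)=1, fibo(2)=1, fibo(3)=2, fibo(4)=3, fibo(5)=5
= 5


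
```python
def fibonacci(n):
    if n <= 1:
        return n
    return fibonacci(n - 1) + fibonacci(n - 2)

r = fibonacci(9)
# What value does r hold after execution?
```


fibonacci(9)
= fibonacci(8) + fibonacci(7)
= (fibonacci(7) + fibonacci(6)) + fibonacci(7)
Computing bottom-up: fibonacci(0)=0, fibonacci(1)=1, fibonacci(2)=1, fibonacci(3)=2, fibonacci(4)=3, fibonacci(5)=5, fibonacci(6)=8, fibonacci(7)=13, fibonacci(8)=21, fibonacci(9)=34
= 34


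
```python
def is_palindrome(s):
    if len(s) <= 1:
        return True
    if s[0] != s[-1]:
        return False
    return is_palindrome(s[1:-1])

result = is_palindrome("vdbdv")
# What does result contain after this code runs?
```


is_palindrome("vdbdv")
"vdbdv": s[0]='v' == s[-1]='v' -> is_palindrome("dbd")
"dbd": s[0]='d' == s[-1]='d' -> is_palindrome("b")
"b": len <= 1 -> True
= True


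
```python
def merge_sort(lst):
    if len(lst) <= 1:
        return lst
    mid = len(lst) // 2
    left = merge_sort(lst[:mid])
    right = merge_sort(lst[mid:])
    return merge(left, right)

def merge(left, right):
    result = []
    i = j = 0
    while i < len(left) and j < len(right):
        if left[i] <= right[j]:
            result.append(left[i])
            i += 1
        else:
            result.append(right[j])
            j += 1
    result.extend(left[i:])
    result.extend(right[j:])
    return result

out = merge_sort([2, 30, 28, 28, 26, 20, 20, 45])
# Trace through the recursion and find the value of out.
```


merge_sort([2, 30, 28, 28, 26, 20, 20, 45])
Split into [2, 30, 28, 28] and [26, 20, 20, 45]
Left sorted: [2, 28, 28, 30]
Right sorted: [20, 20, 26, 45]
Merge [2, 28, 28, 30] and [20, 20, 26, 45]
= [2, 20, 20, 26, 28, 28, 30, 45]


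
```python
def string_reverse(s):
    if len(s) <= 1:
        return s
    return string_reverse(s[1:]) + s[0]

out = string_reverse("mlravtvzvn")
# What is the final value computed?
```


string_reverse("mlravtvzvn")
= string_reverse("lravtvzvn") + "m"
= string_reverse("ravtvzvn") + "l" + "m"
= string_reverse("avtvzvn") + "r" + "l" + "m"
= string_reverse("vtvzvn") + "a" + "r" + "l" + "m"
= string_reverse("tvzvn") + "v" + "a" + "r" + "l" + "m"
= string_reverse("vzvn") + "t" + "v" + "a" + "r" + "l" + "m"
= string_reverse("zvn") + "v" + "t" + "v" + "a" + "r" + "l" + "m"
= string_reverse("vn") + "z" + "v" + "t" + "v" + "a" + "r" + "l" + "m"
= string_reverse("n") + "v" + "z" + "v" + "t" + "v" + "a" + "r" + "l" + "m"
= "n" + "v" + "z" + "v" + "t" + "v" + "a" + "r" + "l" + "m"
= "nvzvtvarlm"


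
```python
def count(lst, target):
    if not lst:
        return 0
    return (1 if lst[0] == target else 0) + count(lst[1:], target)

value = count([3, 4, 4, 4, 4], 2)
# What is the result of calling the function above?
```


count([3, 4, 4, 4, 4], 2)
lst[0]=3 != 2: 0 + count([4, 4, 4, 4], 2)
lst[0]=4 != 2: 0 + count([4, 4, 4], 2)
lst[0]=4 != 2: 0 + count([4, 4], 2)
lst[0]=4 != 2: 0 + count([4], 2)
lst[0]=4 != 2: 0 + count([], 2)
= 0


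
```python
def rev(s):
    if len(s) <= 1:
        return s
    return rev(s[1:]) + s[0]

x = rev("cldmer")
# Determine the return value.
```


rev("cldmer")
= rev("ldmer") + "c"
= rev("dmer") + "l" + "c"
= rev("mer") + "d" + "l" + "c"
= rev("er") + "m" + "d" + "l" + "c"
= rev("r") + "e" + "m" + "d" + "l" + "c"
= "r" + "e" + "m" + "d" + "l" + "c"
= "remdlc"


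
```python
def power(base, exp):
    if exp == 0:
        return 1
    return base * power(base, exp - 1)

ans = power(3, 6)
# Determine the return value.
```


power(3, 6)
= 3 * power(3, 5)
= 3 * 3 * power(3, 4)
= 3 * 3 * 3 * power(3, 3)
= 3 * 3 * 3 * 3 * power(3, 2)
= 3 * 3 * 3 * 3 * 3 * power(3, 1)
= 3 * 3 * 3 * 3 * 3 * 3 * power(3, 0)
= 3 * 3 * 3 * 3 * 3 * 3 * 1
= 729


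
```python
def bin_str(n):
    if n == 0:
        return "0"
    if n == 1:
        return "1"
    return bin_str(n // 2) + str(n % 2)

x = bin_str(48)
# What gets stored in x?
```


bin_str(48)
= bin_str(24) + "0"
= bin_str(12) + "0" + "0"
= bin_str(6) + "0" + "0" + "0"
= bin_str(3) + "0" + "0" + "0" + "0"
= bin_str(1) + "1" + "0" + "0" + "0" + "0"
= "1" + "1" + "0" + "0" + "0" + "0"
= "110000"
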